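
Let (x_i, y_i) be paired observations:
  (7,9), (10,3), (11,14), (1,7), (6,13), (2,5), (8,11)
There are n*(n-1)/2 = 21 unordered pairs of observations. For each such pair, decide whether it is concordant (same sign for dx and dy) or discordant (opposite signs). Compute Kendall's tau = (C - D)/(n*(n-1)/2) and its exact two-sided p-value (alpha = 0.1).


Step 1: Enumerate the 21 unordered pairs (i,j) with i<j and classify each by sign(x_j-x_i) * sign(y_j-y_i).
  (1,2):dx=+3,dy=-6->D; (1,3):dx=+4,dy=+5->C; (1,4):dx=-6,dy=-2->C; (1,5):dx=-1,dy=+4->D
  (1,6):dx=-5,dy=-4->C; (1,7):dx=+1,dy=+2->C; (2,3):dx=+1,dy=+11->C; (2,4):dx=-9,dy=+4->D
  (2,5):dx=-4,dy=+10->D; (2,6):dx=-8,dy=+2->D; (2,7):dx=-2,dy=+8->D; (3,4):dx=-10,dy=-7->C
  (3,5):dx=-5,dy=-1->C; (3,6):dx=-9,dy=-9->C; (3,7):dx=-3,dy=-3->C; (4,5):dx=+5,dy=+6->C
  (4,6):dx=+1,dy=-2->D; (4,7):dx=+7,dy=+4->C; (5,6):dx=-4,dy=-8->C; (5,7):dx=+2,dy=-2->D
  (6,7):dx=+6,dy=+6->C
Step 2: C = 13, D = 8, total pairs = 21.
Step 3: tau = (C - D)/(n(n-1)/2) = (13 - 8)/21 = 0.238095.
Step 4: Exact two-sided p-value (enumerate n! = 5040 permutations of y under H0): p = 0.561905.
Step 5: alpha = 0.1. fail to reject H0.

tau_b = 0.2381 (C=13, D=8), p = 0.561905, fail to reject H0.


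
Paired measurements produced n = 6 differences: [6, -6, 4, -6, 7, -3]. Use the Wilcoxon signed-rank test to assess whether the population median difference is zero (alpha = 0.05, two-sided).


Step 1: Drop any zero differences (none here) and take |d_i|.
|d| = [6, 6, 4, 6, 7, 3]
Step 2: Midrank |d_i| (ties get averaged ranks).
ranks: |6|->4, |6|->4, |4|->2, |6|->4, |7|->6, |3|->1
Step 3: Attach original signs; sum ranks with positive sign and with negative sign.
W+ = 4 + 2 + 6 = 12
W- = 4 + 4 + 1 = 9
(Check: W+ + W- = 21 should equal n(n+1)/2 = 21.)
Step 4: Test statistic W = min(W+, W-) = 9.
Step 5: Ties in |d|, so use the tie-corrected normal approximation.
        E[W] = n(n+1)/4 = 6*7/4 = 10.5.
        Tie groups: |d|=6 (t=3); sum(t^3 - t) = 24.
        Var[W] = n(n+1)(2n+1)/24 - sum(t^3-t)/48 = 546/24 - 24/48 = 22.25.
        z = (W - E[W]) / sqrt(Var[W]) = (9 - 10.5) / 4.7170 = -0.3180.
        Two-sided p = 2*Phi(z) = 0.750485.
Step 6: alpha = 0.05. fail to reject H0.

W+ = 12, W- = 9, W = min = 9, p = 0.750485, fail to reject H0.


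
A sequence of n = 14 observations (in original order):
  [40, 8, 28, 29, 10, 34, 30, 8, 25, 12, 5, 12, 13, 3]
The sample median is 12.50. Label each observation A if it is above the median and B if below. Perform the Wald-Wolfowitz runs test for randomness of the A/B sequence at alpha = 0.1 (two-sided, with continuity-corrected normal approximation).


Step 1: Compute median = 12.50; label A = above, B = below.
Labels in order: ABAABAABABBBAB  (n_A = 7, n_B = 7)
Step 2: Count runs R = 10.
Step 3: Under H0 (random ordering), E[R] = 2*n_A*n_B/(n_A+n_B) + 1 = 2*7*7/14 + 1 = 8.0000.
        Var[R] = 2*n_A*n_B*(2*n_A*n_B - n_A - n_B) / ((n_A+n_B)^2 * (n_A+n_B-1)) = 8232/2548 = 3.2308.
        SD[R] = 1.7974.
Step 4: Continuity-corrected z = (R - 0.5 - E[R]) / SD[R] = (10 - 0.5 - 8.0000) / 1.7974 = 0.8345.
Step 5: Two-sided p-value via normal approximation = 2*(1 - Phi(|z|)) = 0.403986.
Step 6: alpha = 0.1. fail to reject H0.

R = 10, z = 0.8345, p = 0.403986, fail to reject H0.


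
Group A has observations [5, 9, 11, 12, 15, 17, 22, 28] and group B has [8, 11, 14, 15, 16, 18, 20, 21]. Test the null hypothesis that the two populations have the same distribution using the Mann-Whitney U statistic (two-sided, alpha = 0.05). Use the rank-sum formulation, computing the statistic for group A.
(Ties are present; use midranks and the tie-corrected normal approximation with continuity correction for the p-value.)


Step 1: Combine and sort all 16 observations; assign midranks.
sorted (value, group): (5,X), (8,Y), (9,X), (11,X), (11,Y), (12,X), (14,Y), (15,X), (15,Y), (16,Y), (17,X), (18,Y), (20,Y), (21,Y), (22,X), (28,X)
ranks: 5->1, 8->2, 9->3, 11->4.5, 11->4.5, 12->6, 14->7, 15->8.5, 15->8.5, 16->10, 17->11, 18->12, 20->13, 21->14, 22->15, 28->16
Step 2: Rank sum for X: R1 = 1 + 3 + 4.5 + 6 + 8.5 + 11 + 15 + 16 = 65.
Step 3: U_X = R1 - n1(n1+1)/2 = 65 - 8*9/2 = 65 - 36 = 29.
       U_Y = n1*n2 - U_X = 64 - 29 = 35.
Step 4: Ties are present, so use the tie-corrected normal approximation (with continuity correction) for the p-value.
Step 5: p-value = 0.792597; compare to alpha = 0.05. fail to reject H0.

U_X = 29, p = 0.792597, fail to reject H0 at alpha = 0.05.


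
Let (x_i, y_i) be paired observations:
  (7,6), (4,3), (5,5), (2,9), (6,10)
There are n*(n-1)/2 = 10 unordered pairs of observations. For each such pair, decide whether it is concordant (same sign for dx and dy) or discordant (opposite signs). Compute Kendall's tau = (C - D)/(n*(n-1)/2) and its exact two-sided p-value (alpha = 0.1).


Step 1: Enumerate the 10 unordered pairs (i,j) with i<j and classify each by sign(x_j-x_i) * sign(y_j-y_i).
  (1,2):dx=-3,dy=-3->C; (1,3):dx=-2,dy=-1->C; (1,4):dx=-5,dy=+3->D; (1,5):dx=-1,dy=+4->D
  (2,3):dx=+1,dy=+2->C; (2,4):dx=-2,dy=+6->D; (2,5):dx=+2,dy=+7->C; (3,4):dx=-3,dy=+4->D
  (3,5):dx=+1,dy=+5->C; (4,5):dx=+4,dy=+1->C
Step 2: C = 6, D = 4, total pairs = 10.
Step 3: tau = (C - D)/(n(n-1)/2) = (6 - 4)/10 = 0.200000.
Step 4: Exact two-sided p-value (enumerate n! = 120 permutations of y under H0): p = 0.816667.
Step 5: alpha = 0.1. fail to reject H0.

tau_b = 0.2000 (C=6, D=4), p = 0.816667, fail to reject H0.


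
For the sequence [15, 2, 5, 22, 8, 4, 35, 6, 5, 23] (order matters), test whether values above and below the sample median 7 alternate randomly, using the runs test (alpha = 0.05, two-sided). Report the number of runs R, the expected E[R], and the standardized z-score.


Step 1: Compute median = 7; label A = above, B = below.
Labels in order: ABBAABABBA  (n_A = 5, n_B = 5)
Step 2: Count runs R = 7.
Step 3: Under H0 (random ordering), E[R] = 2*n_A*n_B/(n_A+n_B) + 1 = 2*5*5/10 + 1 = 6.0000.
        Var[R] = 2*n_A*n_B*(2*n_A*n_B - n_A - n_B) / ((n_A+n_B)^2 * (n_A+n_B-1)) = 2000/900 = 2.2222.
        SD[R] = 1.4907.
Step 4: Continuity-corrected z = (R - 0.5 - E[R]) / SD[R] = (7 - 0.5 - 6.0000) / 1.4907 = 0.3354.
Step 5: Two-sided p-value via normal approximation = 2*(1 - Phi(|z|)) = 0.737316.
Step 6: alpha = 0.05. fail to reject H0.

R = 7, z = 0.3354, p = 0.737316, fail to reject H0.


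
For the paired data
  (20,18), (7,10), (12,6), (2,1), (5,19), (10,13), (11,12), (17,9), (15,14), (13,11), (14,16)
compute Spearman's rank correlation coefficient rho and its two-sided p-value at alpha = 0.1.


Step 1: Rank x and y separately (midranks; no ties here).
rank(x): 20->11, 7->3, 12->6, 2->1, 5->2, 10->4, 11->5, 17->10, 15->9, 13->7, 14->8
rank(y): 18->10, 10->4, 6->2, 1->1, 19->11, 13->7, 12->6, 9->3, 14->8, 11->5, 16->9
Step 2: d_i = R_x(i) - R_y(i); compute d_i^2.
  (11-10)^2=1, (3-4)^2=1, (6-2)^2=16, (1-1)^2=0, (2-11)^2=81, (4-7)^2=9, (5-6)^2=1, (10-3)^2=49, (9-8)^2=1, (7-5)^2=4, (8-9)^2=1
sum(d^2) = 164.
Step 3: rho = 1 - 6*164 / (11*(11^2 - 1)) = 1 - 984/1320 = 0.254545.
Step 4: Under H0, t = rho * sqrt((n-2)/(1-rho^2)) = 0.7896 ~ t(9).
Step 5: Two-sided p-value from the t-distribution with 9 df = 0.450037.
Step 6: alpha = 0.1. fail to reject H0.

rho = 0.2545, p = 0.450037, fail to reject H0 at alpha = 0.1.


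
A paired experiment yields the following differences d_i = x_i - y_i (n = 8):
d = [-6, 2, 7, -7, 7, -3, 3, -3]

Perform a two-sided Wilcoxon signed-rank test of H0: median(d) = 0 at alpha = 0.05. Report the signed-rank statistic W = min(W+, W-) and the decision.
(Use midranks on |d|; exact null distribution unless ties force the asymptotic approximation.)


Step 1: Drop any zero differences (none here) and take |d_i|.
|d| = [6, 2, 7, 7, 7, 3, 3, 3]
Step 2: Midrank |d_i| (ties get averaged ranks).
ranks: |6|->5, |2|->1, |7|->7, |7|->7, |7|->7, |3|->3, |3|->3, |3|->3
Step 3: Attach original signs; sum ranks with positive sign and with negative sign.
W+ = 1 + 7 + 7 + 3 = 18
W- = 5 + 7 + 3 + 3 = 18
(Check: W+ + W- = 36 should equal n(n+1)/2 = 36.)
Step 4: Test statistic W = min(W+, W-) = 18.
Step 5: Ties in |d|, so use the tie-corrected normal approximation.
        E[W] = n(n+1)/4 = 8*9/4 = 18.
        Tie groups: |d|=3 (t=3), |d|=7 (t=3); sum(t^3 - t) = 48.
        Var[W] = n(n+1)(2n+1)/24 - sum(t^3-t)/48 = 1224/24 - 48/48 = 50.
        z = (W - E[W]) / sqrt(Var[W]) = (18 - 18) / 7.0711 = 0.0000.
        Two-sided p = 2*Phi(z) = 1.000000.
Step 6: alpha = 0.05. fail to reject H0.

W+ = 18, W- = 18, W = min = 18, p = 1.000000, fail to reject H0.


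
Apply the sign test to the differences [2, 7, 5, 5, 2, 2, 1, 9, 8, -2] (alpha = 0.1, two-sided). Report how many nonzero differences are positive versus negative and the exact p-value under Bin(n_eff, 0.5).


Step 1: Discard zero differences. Original n = 10; n_eff = number of nonzero differences = 10.
Nonzero differences (with sign): +2, +7, +5, +5, +2, +2, +1, +9, +8, -2
Step 2: Count signs: positive = 9, negative = 1.
Step 3: Under H0: P(positive) = 0.5, so the number of positives S ~ Bin(10, 0.5).
Step 4: Two-sided exact p-value = sum of Bin(10,0.5) probabilities at or below the observed probability = 0.021484.
Step 5: alpha = 0.1. reject H0.

n_eff = 10, pos = 9, neg = 1, p = 0.021484, reject H0.


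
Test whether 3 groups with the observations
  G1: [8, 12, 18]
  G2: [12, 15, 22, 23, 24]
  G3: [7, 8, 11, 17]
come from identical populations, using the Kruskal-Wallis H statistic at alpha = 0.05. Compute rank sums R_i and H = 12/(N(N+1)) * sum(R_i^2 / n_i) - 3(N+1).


Step 1: Combine all N = 12 observations and assign midranks.
sorted (value, group, rank): (7,G3,1), (8,G1,2.5), (8,G3,2.5), (11,G3,4), (12,G1,5.5), (12,G2,5.5), (15,G2,7), (17,G3,8), (18,G1,9), (22,G2,10), (23,G2,11), (24,G2,12)
Step 2: Sum ranks within each group.
R_1 = 17 (n_1 = 3)
R_2 = 45.5 (n_2 = 5)
R_3 = 15.5 (n_3 = 4)
Step 3: H = 12/(N(N+1)) * sum(R_i^2/n_i) - 3(N+1)
     = 12/(12*13) * (17^2/3 + 45.5^2/5 + 15.5^2/4) - 3*13
     = 0.076923 * 570.446 - 39
     = 4.880449.
Step 4: Ties present; correction factor C = 1 - 12/(12^3 - 12) = 0.993007. Corrected H = 4.880449 / 0.993007 = 4.914818.
Step 5: Under H0, H ~ chi^2(2); p-value = 0.085657.
Step 6: alpha = 0.05. fail to reject H0.

H = 4.9148, df = 2, p = 0.085657, fail to reject H0.


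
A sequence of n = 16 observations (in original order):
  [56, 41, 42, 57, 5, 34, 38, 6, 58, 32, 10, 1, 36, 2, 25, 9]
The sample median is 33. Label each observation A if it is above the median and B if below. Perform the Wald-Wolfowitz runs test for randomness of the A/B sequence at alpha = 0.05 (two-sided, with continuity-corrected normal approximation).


Step 1: Compute median = 33; label A = above, B = below.
Labels in order: AAAABAABABBBABBB  (n_A = 8, n_B = 8)
Step 2: Count runs R = 8.
Step 3: Under H0 (random ordering), E[R] = 2*n_A*n_B/(n_A+n_B) + 1 = 2*8*8/16 + 1 = 9.0000.
        Var[R] = 2*n_A*n_B*(2*n_A*n_B - n_A - n_B) / ((n_A+n_B)^2 * (n_A+n_B-1)) = 14336/3840 = 3.7333.
        SD[R] = 1.9322.
Step 4: Continuity-corrected z = (R + 0.5 - E[R]) / SD[R] = (8 + 0.5 - 9.0000) / 1.9322 = -0.2588.
Step 5: Two-sided p-value via normal approximation = 2*(1 - Phi(|z|)) = 0.795809.
Step 6: alpha = 0.05. fail to reject H0.

R = 8, z = -0.2588, p = 0.795809, fail to reject H0.


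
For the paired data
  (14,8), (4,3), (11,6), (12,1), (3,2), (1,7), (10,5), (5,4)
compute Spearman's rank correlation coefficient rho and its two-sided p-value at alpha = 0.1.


Step 1: Rank x and y separately (midranks; no ties here).
rank(x): 14->8, 4->3, 11->6, 12->7, 3->2, 1->1, 10->5, 5->4
rank(y): 8->8, 3->3, 6->6, 1->1, 2->2, 7->7, 5->5, 4->4
Step 2: d_i = R_x(i) - R_y(i); compute d_i^2.
  (8-8)^2=0, (3-3)^2=0, (6-6)^2=0, (7-1)^2=36, (2-2)^2=0, (1-7)^2=36, (5-5)^2=0, (4-4)^2=0
sum(d^2) = 72.
Step 3: rho = 1 - 6*72 / (8*(8^2 - 1)) = 1 - 432/504 = 0.142857.
Step 4: Under H0, t = rho * sqrt((n-2)/(1-rho^2)) = 0.3536 ~ t(6).
Step 5: Two-sided p-value from the t-distribution with 6 df = 0.735765.
Step 6: alpha = 0.1. fail to reject H0.

rho = 0.1429, p = 0.735765, fail to reject H0 at alpha = 0.1.


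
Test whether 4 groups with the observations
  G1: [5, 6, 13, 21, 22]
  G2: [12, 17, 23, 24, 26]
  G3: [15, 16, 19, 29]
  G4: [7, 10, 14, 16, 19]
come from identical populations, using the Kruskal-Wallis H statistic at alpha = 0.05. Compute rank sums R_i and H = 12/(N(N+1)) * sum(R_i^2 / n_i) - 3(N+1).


Step 1: Combine all N = 19 observations and assign midranks.
sorted (value, group, rank): (5,G1,1), (6,G1,2), (7,G4,3), (10,G4,4), (12,G2,5), (13,G1,6), (14,G4,7), (15,G3,8), (16,G3,9.5), (16,G4,9.5), (17,G2,11), (19,G3,12.5), (19,G4,12.5), (21,G1,14), (22,G1,15), (23,G2,16), (24,G2,17), (26,G2,18), (29,G3,19)
Step 2: Sum ranks within each group.
R_1 = 38 (n_1 = 5)
R_2 = 67 (n_2 = 5)
R_3 = 49 (n_3 = 4)
R_4 = 36 (n_4 = 5)
Step 3: H = 12/(N(N+1)) * sum(R_i^2/n_i) - 3(N+1)
     = 12/(19*20) * (38^2/5 + 67^2/5 + 49^2/4 + 36^2/5) - 3*20
     = 0.031579 * 2046.05 - 60
     = 4.612105.
Step 4: Ties present; correction factor C = 1 - 12/(19^3 - 19) = 0.998246. Corrected H = 4.612105 / 0.998246 = 4.620211.
Step 5: Under H0, H ~ chi^2(3); p-value = 0.201815.
Step 6: alpha = 0.05. fail to reject H0.

H = 4.6202, df = 3, p = 0.201815, fail to reject H0.


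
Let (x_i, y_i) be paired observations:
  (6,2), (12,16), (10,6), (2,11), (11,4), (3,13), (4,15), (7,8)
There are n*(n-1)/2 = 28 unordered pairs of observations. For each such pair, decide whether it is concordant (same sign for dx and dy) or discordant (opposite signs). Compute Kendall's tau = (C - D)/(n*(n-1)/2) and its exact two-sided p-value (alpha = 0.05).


Step 1: Enumerate the 28 unordered pairs (i,j) with i<j and classify each by sign(x_j-x_i) * sign(y_j-y_i).
  (1,2):dx=+6,dy=+14->C; (1,3):dx=+4,dy=+4->C; (1,4):dx=-4,dy=+9->D; (1,5):dx=+5,dy=+2->C
  (1,6):dx=-3,dy=+11->D; (1,7):dx=-2,dy=+13->D; (1,8):dx=+1,dy=+6->C; (2,3):dx=-2,dy=-10->C
  (2,4):dx=-10,dy=-5->C; (2,5):dx=-1,dy=-12->C; (2,6):dx=-9,dy=-3->C; (2,7):dx=-8,dy=-1->C
  (2,8):dx=-5,dy=-8->C; (3,4):dx=-8,dy=+5->D; (3,5):dx=+1,dy=-2->D; (3,6):dx=-7,dy=+7->D
  (3,7):dx=-6,dy=+9->D; (3,8):dx=-3,dy=+2->D; (4,5):dx=+9,dy=-7->D; (4,6):dx=+1,dy=+2->C
  (4,7):dx=+2,dy=+4->C; (4,8):dx=+5,dy=-3->D; (5,6):dx=-8,dy=+9->D; (5,7):dx=-7,dy=+11->D
  (5,8):dx=-4,dy=+4->D; (6,7):dx=+1,dy=+2->C; (6,8):dx=+4,dy=-5->D; (7,8):dx=+3,dy=-7->D
Step 2: C = 13, D = 15, total pairs = 28.
Step 3: tau = (C - D)/(n(n-1)/2) = (13 - 15)/28 = -0.071429.
Step 4: Exact two-sided p-value (enumerate n! = 40320 permutations of y under H0): p = 0.904861.
Step 5: alpha = 0.05. fail to reject H0.

tau_b = -0.0714 (C=13, D=15), p = 0.904861, fail to reject H0.


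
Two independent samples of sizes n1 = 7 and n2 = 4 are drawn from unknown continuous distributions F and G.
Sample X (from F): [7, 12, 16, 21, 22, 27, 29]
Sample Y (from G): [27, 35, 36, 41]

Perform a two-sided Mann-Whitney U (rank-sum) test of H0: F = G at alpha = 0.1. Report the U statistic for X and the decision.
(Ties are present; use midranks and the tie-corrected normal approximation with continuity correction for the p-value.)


Step 1: Combine and sort all 11 observations; assign midranks.
sorted (value, group): (7,X), (12,X), (16,X), (21,X), (22,X), (27,X), (27,Y), (29,X), (35,Y), (36,Y), (41,Y)
ranks: 7->1, 12->2, 16->3, 21->4, 22->5, 27->6.5, 27->6.5, 29->8, 35->9, 36->10, 41->11
Step 2: Rank sum for X: R1 = 1 + 2 + 3 + 4 + 5 + 6.5 + 8 = 29.5.
Step 3: U_X = R1 - n1(n1+1)/2 = 29.5 - 7*8/2 = 29.5 - 28 = 1.5.
       U_Y = n1*n2 - U_X = 28 - 1.5 = 26.5.
Step 4: Ties are present, so use the tie-corrected normal approximation (with continuity correction) for the p-value.
Step 5: p-value = 0.023029; compare to alpha = 0.1. reject H0.

U_X = 1.5, p = 0.023029, reject H0 at alpha = 0.1.


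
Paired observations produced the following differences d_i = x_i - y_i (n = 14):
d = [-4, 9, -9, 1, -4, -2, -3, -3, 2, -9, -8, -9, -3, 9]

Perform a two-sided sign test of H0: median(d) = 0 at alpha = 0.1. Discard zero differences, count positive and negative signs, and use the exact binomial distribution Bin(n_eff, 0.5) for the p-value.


Step 1: Discard zero differences. Original n = 14; n_eff = number of nonzero differences = 14.
Nonzero differences (with sign): -4, +9, -9, +1, -4, -2, -3, -3, +2, -9, -8, -9, -3, +9
Step 2: Count signs: positive = 4, negative = 10.
Step 3: Under H0: P(positive) = 0.5, so the number of positives S ~ Bin(14, 0.5).
Step 4: Two-sided exact p-value = sum of Bin(14,0.5) probabilities at or below the observed probability = 0.179565.
Step 5: alpha = 0.1. fail to reject H0.

n_eff = 14, pos = 4, neg = 10, p = 0.179565, fail to reject H0.


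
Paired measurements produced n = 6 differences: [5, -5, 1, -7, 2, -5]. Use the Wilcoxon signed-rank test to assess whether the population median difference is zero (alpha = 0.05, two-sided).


Step 1: Drop any zero differences (none here) and take |d_i|.
|d| = [5, 5, 1, 7, 2, 5]
Step 2: Midrank |d_i| (ties get averaged ranks).
ranks: |5|->4, |5|->4, |1|->1, |7|->6, |2|->2, |5|->4
Step 3: Attach original signs; sum ranks with positive sign and with negative sign.
W+ = 4 + 1 + 2 = 7
W- = 4 + 6 + 4 = 14
(Check: W+ + W- = 21 should equal n(n+1)/2 = 21.)
Step 4: Test statistic W = min(W+, W-) = 7.
Step 5: Ties in |d|, so use the tie-corrected normal approximation.
        E[W] = n(n+1)/4 = 6*7/4 = 10.5.
        Tie groups: |d|=5 (t=3); sum(t^3 - t) = 24.
        Var[W] = n(n+1)(2n+1)/24 - sum(t^3-t)/48 = 546/24 - 24/48 = 22.25.
        z = (W - E[W]) / sqrt(Var[W]) = (7 - 10.5) / 4.7170 = -0.7420.
        Two-sided p = 2*Phi(z) = 0.458088.
Step 6: alpha = 0.05. fail to reject H0.

W+ = 7, W- = 14, W = min = 7, p = 0.458088, fail to reject H0.


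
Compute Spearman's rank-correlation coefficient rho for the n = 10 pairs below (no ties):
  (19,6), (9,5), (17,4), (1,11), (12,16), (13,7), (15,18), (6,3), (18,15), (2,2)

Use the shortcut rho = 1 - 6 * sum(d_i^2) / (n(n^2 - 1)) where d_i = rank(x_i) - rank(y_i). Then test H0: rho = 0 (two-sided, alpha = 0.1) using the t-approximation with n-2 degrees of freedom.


Step 1: Rank x and y separately (midranks; no ties here).
rank(x): 19->10, 9->4, 17->8, 1->1, 12->5, 13->6, 15->7, 6->3, 18->9, 2->2
rank(y): 6->5, 5->4, 4->3, 11->7, 16->9, 7->6, 18->10, 3->2, 15->8, 2->1
Step 2: d_i = R_x(i) - R_y(i); compute d_i^2.
  (10-5)^2=25, (4-4)^2=0, (8-3)^2=25, (1-7)^2=36, (5-9)^2=16, (6-6)^2=0, (7-10)^2=9, (3-2)^2=1, (9-8)^2=1, (2-1)^2=1
sum(d^2) = 114.
Step 3: rho = 1 - 6*114 / (10*(10^2 - 1)) = 1 - 684/990 = 0.309091.
Step 4: Under H0, t = rho * sqrt((n-2)/(1-rho^2)) = 0.9193 ~ t(8).
Step 5: Two-sided p-value from the t-distribution with 8 df = 0.384841.
Step 6: alpha = 0.1. fail to reject H0.

rho = 0.3091, p = 0.384841, fail to reject H0 at alpha = 0.1.


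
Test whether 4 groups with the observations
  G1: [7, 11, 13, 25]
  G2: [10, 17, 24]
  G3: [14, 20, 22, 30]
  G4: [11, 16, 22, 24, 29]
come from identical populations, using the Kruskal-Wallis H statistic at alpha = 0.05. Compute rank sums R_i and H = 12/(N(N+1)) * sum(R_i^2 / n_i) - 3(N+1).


Step 1: Combine all N = 16 observations and assign midranks.
sorted (value, group, rank): (7,G1,1), (10,G2,2), (11,G1,3.5), (11,G4,3.5), (13,G1,5), (14,G3,6), (16,G4,7), (17,G2,8), (20,G3,9), (22,G3,10.5), (22,G4,10.5), (24,G2,12.5), (24,G4,12.5), (25,G1,14), (29,G4,15), (30,G3,16)
Step 2: Sum ranks within each group.
R_1 = 23.5 (n_1 = 4)
R_2 = 22.5 (n_2 = 3)
R_3 = 41.5 (n_3 = 4)
R_4 = 48.5 (n_4 = 5)
Step 3: H = 12/(N(N+1)) * sum(R_i^2/n_i) - 3(N+1)
     = 12/(16*17) * (23.5^2/4 + 22.5^2/3 + 41.5^2/4 + 48.5^2/5) - 3*17
     = 0.044118 * 1207.83 - 51
     = 2.286397.
Step 4: Ties present; correction factor C = 1 - 18/(16^3 - 16) = 0.995588. Corrected H = 2.286397 / 0.995588 = 2.296529.
Step 5: Under H0, H ~ chi^2(3); p-value = 0.513186.
Step 6: alpha = 0.05. fail to reject H0.

H = 2.2965, df = 3, p = 0.513186, fail to reject H0.


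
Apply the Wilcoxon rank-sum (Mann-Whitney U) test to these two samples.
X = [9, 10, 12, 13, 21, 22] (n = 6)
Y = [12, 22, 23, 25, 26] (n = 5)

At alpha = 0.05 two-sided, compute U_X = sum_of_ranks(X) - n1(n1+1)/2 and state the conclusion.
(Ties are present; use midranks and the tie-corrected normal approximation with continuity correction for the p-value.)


Step 1: Combine and sort all 11 observations; assign midranks.
sorted (value, group): (9,X), (10,X), (12,X), (12,Y), (13,X), (21,X), (22,X), (22,Y), (23,Y), (25,Y), (26,Y)
ranks: 9->1, 10->2, 12->3.5, 12->3.5, 13->5, 21->6, 22->7.5, 22->7.5, 23->9, 25->10, 26->11
Step 2: Rank sum for X: R1 = 1 + 2 + 3.5 + 5 + 6 + 7.5 = 25.
Step 3: U_X = R1 - n1(n1+1)/2 = 25 - 6*7/2 = 25 - 21 = 4.
       U_Y = n1*n2 - U_X = 30 - 4 = 26.
Step 4: Ties are present, so use the tie-corrected normal approximation (with continuity correction) for the p-value.
Step 5: p-value = 0.054129; compare to alpha = 0.05. fail to reject H0.

U_X = 4, p = 0.054129, fail to reject H0 at alpha = 0.05.


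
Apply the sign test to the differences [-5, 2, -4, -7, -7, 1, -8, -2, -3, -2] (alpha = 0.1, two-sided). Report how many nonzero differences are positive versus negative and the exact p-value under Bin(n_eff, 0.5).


Step 1: Discard zero differences. Original n = 10; n_eff = number of nonzero differences = 10.
Nonzero differences (with sign): -5, +2, -4, -7, -7, +1, -8, -2, -3, -2
Step 2: Count signs: positive = 2, negative = 8.
Step 3: Under H0: P(positive) = 0.5, so the number of positives S ~ Bin(10, 0.5).
Step 4: Two-sided exact p-value = sum of Bin(10,0.5) probabilities at or below the observed probability = 0.109375.
Step 5: alpha = 0.1. fail to reject H0.

n_eff = 10, pos = 2, neg = 8, p = 0.109375, fail to reject H0.


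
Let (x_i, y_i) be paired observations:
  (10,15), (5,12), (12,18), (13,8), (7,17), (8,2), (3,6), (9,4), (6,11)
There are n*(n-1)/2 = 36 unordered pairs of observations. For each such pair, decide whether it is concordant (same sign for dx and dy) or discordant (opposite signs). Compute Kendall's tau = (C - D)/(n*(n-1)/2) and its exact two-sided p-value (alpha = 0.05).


Step 1: Enumerate the 36 unordered pairs (i,j) with i<j and classify each by sign(x_j-x_i) * sign(y_j-y_i).
  (1,2):dx=-5,dy=-3->C; (1,3):dx=+2,dy=+3->C; (1,4):dx=+3,dy=-7->D; (1,5):dx=-3,dy=+2->D
  (1,6):dx=-2,dy=-13->C; (1,7):dx=-7,dy=-9->C; (1,8):dx=-1,dy=-11->C; (1,9):dx=-4,dy=-4->C
  (2,3):dx=+7,dy=+6->C; (2,4):dx=+8,dy=-4->D; (2,5):dx=+2,dy=+5->C; (2,6):dx=+3,dy=-10->D
  (2,7):dx=-2,dy=-6->C; (2,8):dx=+4,dy=-8->D; (2,9):dx=+1,dy=-1->D; (3,4):dx=+1,dy=-10->D
  (3,5):dx=-5,dy=-1->C; (3,6):dx=-4,dy=-16->C; (3,7):dx=-9,dy=-12->C; (3,8):dx=-3,dy=-14->C
  (3,9):dx=-6,dy=-7->C; (4,5):dx=-6,dy=+9->D; (4,6):dx=-5,dy=-6->C; (4,7):dx=-10,dy=-2->C
  (4,8):dx=-4,dy=-4->C; (4,9):dx=-7,dy=+3->D; (5,6):dx=+1,dy=-15->D; (5,7):dx=-4,dy=-11->C
  (5,8):dx=+2,dy=-13->D; (5,9):dx=-1,dy=-6->C; (6,7):dx=-5,dy=+4->D; (6,8):dx=+1,dy=+2->C
  (6,9):dx=-2,dy=+9->D; (7,8):dx=+6,dy=-2->D; (7,9):dx=+3,dy=+5->C; (8,9):dx=-3,dy=+7->D
Step 2: C = 21, D = 15, total pairs = 36.
Step 3: tau = (C - D)/(n(n-1)/2) = (21 - 15)/36 = 0.166667.
Step 4: Exact two-sided p-value (enumerate n! = 362880 permutations of y under H0): p = 0.612202.
Step 5: alpha = 0.05. fail to reject H0.

tau_b = 0.1667 (C=21, D=15), p = 0.612202, fail to reject H0.


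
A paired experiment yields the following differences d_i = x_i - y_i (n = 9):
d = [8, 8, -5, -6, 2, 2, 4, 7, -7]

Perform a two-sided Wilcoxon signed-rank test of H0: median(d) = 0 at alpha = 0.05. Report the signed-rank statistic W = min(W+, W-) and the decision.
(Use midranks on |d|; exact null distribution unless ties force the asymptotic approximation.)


Step 1: Drop any zero differences (none here) and take |d_i|.
|d| = [8, 8, 5, 6, 2, 2, 4, 7, 7]
Step 2: Midrank |d_i| (ties get averaged ranks).
ranks: |8|->8.5, |8|->8.5, |5|->4, |6|->5, |2|->1.5, |2|->1.5, |4|->3, |7|->6.5, |7|->6.5
Step 3: Attach original signs; sum ranks with positive sign and with negative sign.
W+ = 8.5 + 8.5 + 1.5 + 1.5 + 3 + 6.5 = 29.5
W- = 4 + 5 + 6.5 = 15.5
(Check: W+ + W- = 45 should equal n(n+1)/2 = 45.)
Step 4: Test statistic W = min(W+, W-) = 15.5.
Step 5: Ties in |d|, so use the tie-corrected normal approximation.
        E[W] = n(n+1)/4 = 9*10/4 = 22.5.
        Tie groups: |d|=2 (t=2), |d|=7 (t=2), |d|=8 (t=2); sum(t^3 - t) = 18.
        Var[W] = n(n+1)(2n+1)/24 - sum(t^3-t)/48 = 1710/24 - 18/48 = 70.875.
        z = (W - E[W]) / sqrt(Var[W]) = (15.5 - 22.5) / 8.4187 = -0.8315.
        Two-sided p = 2*Phi(z) = 0.405703.
Step 6: alpha = 0.05. fail to reject H0.

W+ = 29.5, W- = 15.5, W = min = 15.5, p = 0.405703, fail to reject H0.


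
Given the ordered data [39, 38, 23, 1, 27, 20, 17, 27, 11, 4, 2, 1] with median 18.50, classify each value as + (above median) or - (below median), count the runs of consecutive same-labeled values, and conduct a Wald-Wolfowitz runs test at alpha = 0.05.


Step 1: Compute median = 18.50; label A = above, B = below.
Labels in order: AAABAABABBBB  (n_A = 6, n_B = 6)
Step 2: Count runs R = 6.
Step 3: Under H0 (random ordering), E[R] = 2*n_A*n_B/(n_A+n_B) + 1 = 2*6*6/12 + 1 = 7.0000.
        Var[R] = 2*n_A*n_B*(2*n_A*n_B - n_A - n_B) / ((n_A+n_B)^2 * (n_A+n_B-1)) = 4320/1584 = 2.7273.
        SD[R] = 1.6514.
Step 4: Continuity-corrected z = (R + 0.5 - E[R]) / SD[R] = (6 + 0.5 - 7.0000) / 1.6514 = -0.3028.
Step 5: Two-sided p-value via normal approximation = 2*(1 - Phi(|z|)) = 0.762069.
Step 6: alpha = 0.05. fail to reject H0.

R = 6, z = -0.3028, p = 0.762069, fail to reject H0.


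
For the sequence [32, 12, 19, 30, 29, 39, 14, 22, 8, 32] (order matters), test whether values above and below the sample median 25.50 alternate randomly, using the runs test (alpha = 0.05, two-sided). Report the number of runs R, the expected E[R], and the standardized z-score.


Step 1: Compute median = 25.50; label A = above, B = below.
Labels in order: ABBAAABBBA  (n_A = 5, n_B = 5)
Step 2: Count runs R = 5.
Step 3: Under H0 (random ordering), E[R] = 2*n_A*n_B/(n_A+n_B) + 1 = 2*5*5/10 + 1 = 6.0000.
        Var[R] = 2*n_A*n_B*(2*n_A*n_B - n_A - n_B) / ((n_A+n_B)^2 * (n_A+n_B-1)) = 2000/900 = 2.2222.
        SD[R] = 1.4907.
Step 4: Continuity-corrected z = (R + 0.5 - E[R]) / SD[R] = (5 + 0.5 - 6.0000) / 1.4907 = -0.3354.
Step 5: Two-sided p-value via normal approximation = 2*(1 - Phi(|z|)) = 0.737316.
Step 6: alpha = 0.05. fail to reject H0.

R = 5, z = -0.3354, p = 0.737316, fail to reject H0.


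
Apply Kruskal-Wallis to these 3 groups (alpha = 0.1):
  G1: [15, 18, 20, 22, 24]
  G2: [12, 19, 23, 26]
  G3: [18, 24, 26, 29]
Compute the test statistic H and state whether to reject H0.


Step 1: Combine all N = 13 observations and assign midranks.
sorted (value, group, rank): (12,G2,1), (15,G1,2), (18,G1,3.5), (18,G3,3.5), (19,G2,5), (20,G1,6), (22,G1,7), (23,G2,8), (24,G1,9.5), (24,G3,9.5), (26,G2,11.5), (26,G3,11.5), (29,G3,13)
Step 2: Sum ranks within each group.
R_1 = 28 (n_1 = 5)
R_2 = 25.5 (n_2 = 4)
R_3 = 37.5 (n_3 = 4)
Step 3: H = 12/(N(N+1)) * sum(R_i^2/n_i) - 3(N+1)
     = 12/(13*14) * (28^2/5 + 25.5^2/4 + 37.5^2/4) - 3*14
     = 0.065934 * 670.925 - 42
     = 2.236813.
Step 4: Ties present; correction factor C = 1 - 18/(13^3 - 13) = 0.991758. Corrected H = 2.236813 / 0.991758 = 2.255402.
Step 5: Under H0, H ~ chi^2(2); p-value = 0.323777.
Step 6: alpha = 0.1. fail to reject H0.

H = 2.2554, df = 2, p = 0.323777, fail to reject H0.


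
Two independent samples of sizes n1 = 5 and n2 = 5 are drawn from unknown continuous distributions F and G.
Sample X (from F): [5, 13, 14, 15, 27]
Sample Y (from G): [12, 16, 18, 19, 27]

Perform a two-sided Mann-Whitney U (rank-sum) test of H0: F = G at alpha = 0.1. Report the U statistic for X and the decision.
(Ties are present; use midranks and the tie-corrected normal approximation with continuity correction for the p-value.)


Step 1: Combine and sort all 10 observations; assign midranks.
sorted (value, group): (5,X), (12,Y), (13,X), (14,X), (15,X), (16,Y), (18,Y), (19,Y), (27,X), (27,Y)
ranks: 5->1, 12->2, 13->3, 14->4, 15->5, 16->6, 18->7, 19->8, 27->9.5, 27->9.5
Step 2: Rank sum for X: R1 = 1 + 3 + 4 + 5 + 9.5 = 22.5.
Step 3: U_X = R1 - n1(n1+1)/2 = 22.5 - 5*6/2 = 22.5 - 15 = 7.5.
       U_Y = n1*n2 - U_X = 25 - 7.5 = 17.5.
Step 4: Ties are present, so use the tie-corrected normal approximation (with continuity correction) for the p-value.
Step 5: p-value = 0.345742; compare to alpha = 0.1. fail to reject H0.

U_X = 7.5, p = 0.345742, fail to reject H0 at alpha = 0.1.


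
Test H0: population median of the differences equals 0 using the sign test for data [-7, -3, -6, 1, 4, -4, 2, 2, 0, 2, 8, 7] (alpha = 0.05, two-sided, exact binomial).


Step 1: Discard zero differences. Original n = 12; n_eff = number of nonzero differences = 11.
Nonzero differences (with sign): -7, -3, -6, +1, +4, -4, +2, +2, +2, +8, +7
Step 2: Count signs: positive = 7, negative = 4.
Step 3: Under H0: P(positive) = 0.5, so the number of positives S ~ Bin(11, 0.5).
Step 4: Two-sided exact p-value = sum of Bin(11,0.5) probabilities at or below the observed probability = 0.548828.
Step 5: alpha = 0.05. fail to reject H0.

n_eff = 11, pos = 7, neg = 4, p = 0.548828, fail to reject H0.


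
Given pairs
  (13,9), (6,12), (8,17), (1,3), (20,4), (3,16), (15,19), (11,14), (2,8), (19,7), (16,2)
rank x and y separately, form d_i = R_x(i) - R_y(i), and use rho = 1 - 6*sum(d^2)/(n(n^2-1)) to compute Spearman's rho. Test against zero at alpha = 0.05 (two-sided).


Step 1: Rank x and y separately (midranks; no ties here).
rank(x): 13->7, 6->4, 8->5, 1->1, 20->11, 3->3, 15->8, 11->6, 2->2, 19->10, 16->9
rank(y): 9->6, 12->7, 17->10, 3->2, 4->3, 16->9, 19->11, 14->8, 8->5, 7->4, 2->1
Step 2: d_i = R_x(i) - R_y(i); compute d_i^2.
  (7-6)^2=1, (4-7)^2=9, (5-10)^2=25, (1-2)^2=1, (11-3)^2=64, (3-9)^2=36, (8-11)^2=9, (6-8)^2=4, (2-5)^2=9, (10-4)^2=36, (9-1)^2=64
sum(d^2) = 258.
Step 3: rho = 1 - 6*258 / (11*(11^2 - 1)) = 1 - 1548/1320 = -0.172727.
Step 4: Under H0, t = rho * sqrt((n-2)/(1-rho^2)) = -0.5261 ~ t(9).
Step 5: Two-sided p-value from the t-distribution with 9 df = 0.611542.
Step 6: alpha = 0.05. fail to reject H0.

rho = -0.1727, p = 0.611542, fail to reject H0 at alpha = 0.05.


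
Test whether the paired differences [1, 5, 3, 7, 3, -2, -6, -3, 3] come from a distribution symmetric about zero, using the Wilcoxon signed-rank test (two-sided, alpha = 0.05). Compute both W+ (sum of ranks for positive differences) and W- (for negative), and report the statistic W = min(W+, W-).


Step 1: Drop any zero differences (none here) and take |d_i|.
|d| = [1, 5, 3, 7, 3, 2, 6, 3, 3]
Step 2: Midrank |d_i| (ties get averaged ranks).
ranks: |1|->1, |5|->7, |3|->4.5, |7|->9, |3|->4.5, |2|->2, |6|->8, |3|->4.5, |3|->4.5
Step 3: Attach original signs; sum ranks with positive sign and with negative sign.
W+ = 1 + 7 + 4.5 + 9 + 4.5 + 4.5 = 30.5
W- = 2 + 8 + 4.5 = 14.5
(Check: W+ + W- = 45 should equal n(n+1)/2 = 45.)
Step 4: Test statistic W = min(W+, W-) = 14.5.
Step 5: Ties in |d|, so use the tie-corrected normal approximation.
        E[W] = n(n+1)/4 = 9*10/4 = 22.5.
        Tie groups: |d|=3 (t=4); sum(t^3 - t) = 60.
        Var[W] = n(n+1)(2n+1)/24 - sum(t^3-t)/48 = 1710/24 - 60/48 = 70.
        z = (W - E[W]) / sqrt(Var[W]) = (14.5 - 22.5) / 8.3666 = -0.9562.
        Two-sided p = 2*Phi(z) = 0.338980.
Step 6: alpha = 0.05. fail to reject H0.

W+ = 30.5, W- = 14.5, W = min = 14.5, p = 0.338980, fail to reject H0.


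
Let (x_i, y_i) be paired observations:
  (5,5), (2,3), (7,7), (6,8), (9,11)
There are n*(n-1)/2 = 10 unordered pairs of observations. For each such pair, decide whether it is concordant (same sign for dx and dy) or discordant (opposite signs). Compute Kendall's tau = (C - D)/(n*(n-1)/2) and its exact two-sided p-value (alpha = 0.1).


Step 1: Enumerate the 10 unordered pairs (i,j) with i<j and classify each by sign(x_j-x_i) * sign(y_j-y_i).
  (1,2):dx=-3,dy=-2->C; (1,3):dx=+2,dy=+2->C; (1,4):dx=+1,dy=+3->C; (1,5):dx=+4,dy=+6->C
  (2,3):dx=+5,dy=+4->C; (2,4):dx=+4,dy=+5->C; (2,5):dx=+7,dy=+8->C; (3,4):dx=-1,dy=+1->D
  (3,5):dx=+2,dy=+4->C; (4,5):dx=+3,dy=+3->C
Step 2: C = 9, D = 1, total pairs = 10.
Step 3: tau = (C - D)/(n(n-1)/2) = (9 - 1)/10 = 0.800000.
Step 4: Exact two-sided p-value (enumerate n! = 120 permutations of y under H0): p = 0.083333.
Step 5: alpha = 0.1. reject H0.

tau_b = 0.8000 (C=9, D=1), p = 0.083333, reject H0.


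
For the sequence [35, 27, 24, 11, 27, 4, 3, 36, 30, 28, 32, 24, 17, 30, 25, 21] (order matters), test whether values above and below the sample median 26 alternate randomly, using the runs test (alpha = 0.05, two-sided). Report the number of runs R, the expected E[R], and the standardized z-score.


Step 1: Compute median = 26; label A = above, B = below.
Labels in order: AABBABBAAAABBABB  (n_A = 8, n_B = 8)
Step 2: Count runs R = 8.
Step 3: Under H0 (random ordering), E[R] = 2*n_A*n_B/(n_A+n_B) + 1 = 2*8*8/16 + 1 = 9.0000.
        Var[R] = 2*n_A*n_B*(2*n_A*n_B - n_A - n_B) / ((n_A+n_B)^2 * (n_A+n_B-1)) = 14336/3840 = 3.7333.
        SD[R] = 1.9322.
Step 4: Continuity-corrected z = (R + 0.5 - E[R]) / SD[R] = (8 + 0.5 - 9.0000) / 1.9322 = -0.2588.
Step 5: Two-sided p-value via normal approximation = 2*(1 - Phi(|z|)) = 0.795809.
Step 6: alpha = 0.05. fail to reject H0.

R = 8, z = -0.2588, p = 0.795809, fail to reject H0.


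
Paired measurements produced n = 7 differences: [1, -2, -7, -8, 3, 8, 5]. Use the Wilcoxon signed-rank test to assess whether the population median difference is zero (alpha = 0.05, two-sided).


Step 1: Drop any zero differences (none here) and take |d_i|.
|d| = [1, 2, 7, 8, 3, 8, 5]
Step 2: Midrank |d_i| (ties get averaged ranks).
ranks: |1|->1, |2|->2, |7|->5, |8|->6.5, |3|->3, |8|->6.5, |5|->4
Step 3: Attach original signs; sum ranks with positive sign and with negative sign.
W+ = 1 + 3 + 6.5 + 4 = 14.5
W- = 2 + 5 + 6.5 = 13.5
(Check: W+ + W- = 28 should equal n(n+1)/2 = 28.)
Step 4: Test statistic W = min(W+, W-) = 13.5.
Step 5: Ties in |d|, so use the tie-corrected normal approximation.
        E[W] = n(n+1)/4 = 7*8/4 = 14.
        Tie groups: |d|=8 (t=2); sum(t^3 - t) = 6.
        Var[W] = n(n+1)(2n+1)/24 - sum(t^3-t)/48 = 840/24 - 6/48 = 34.875.
        z = (W - E[W]) / sqrt(Var[W]) = (13.5 - 14) / 5.9055 = -0.0847.
        Two-sided p = 2*Phi(z) = 0.932526.
Step 6: alpha = 0.05. fail to reject H0.

W+ = 14.5, W- = 13.5, W = min = 13.5, p = 0.932526, fail to reject H0.


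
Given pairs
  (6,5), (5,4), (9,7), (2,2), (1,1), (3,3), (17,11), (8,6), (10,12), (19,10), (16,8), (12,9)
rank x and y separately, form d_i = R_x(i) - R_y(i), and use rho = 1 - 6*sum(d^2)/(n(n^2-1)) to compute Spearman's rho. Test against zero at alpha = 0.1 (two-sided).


Step 1: Rank x and y separately (midranks; no ties here).
rank(x): 6->5, 5->4, 9->7, 2->2, 1->1, 3->3, 17->11, 8->6, 10->8, 19->12, 16->10, 12->9
rank(y): 5->5, 4->4, 7->7, 2->2, 1->1, 3->3, 11->11, 6->6, 12->12, 10->10, 8->8, 9->9
Step 2: d_i = R_x(i) - R_y(i); compute d_i^2.
  (5-5)^2=0, (4-4)^2=0, (7-7)^2=0, (2-2)^2=0, (1-1)^2=0, (3-3)^2=0, (11-11)^2=0, (6-6)^2=0, (8-12)^2=16, (12-10)^2=4, (10-8)^2=4, (9-9)^2=0
sum(d^2) = 24.
Step 3: rho = 1 - 6*24 / (12*(12^2 - 1)) = 1 - 144/1716 = 0.916084.
Step 4: Under H0, t = rho * sqrt((n-2)/(1-rho^2)) = 7.2245 ~ t(10).
Step 5: Two-sided p-value from the t-distribution with 10 df = 0.000028.
Step 6: alpha = 0.1. reject H0.

rho = 0.9161, p = 0.000028, reject H0 at alpha = 0.1.


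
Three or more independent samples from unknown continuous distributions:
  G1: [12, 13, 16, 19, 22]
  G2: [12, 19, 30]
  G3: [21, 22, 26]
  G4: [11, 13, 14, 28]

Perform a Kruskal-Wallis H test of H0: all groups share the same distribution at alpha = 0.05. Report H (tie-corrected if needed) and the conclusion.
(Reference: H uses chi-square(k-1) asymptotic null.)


Step 1: Combine all N = 15 observations and assign midranks.
sorted (value, group, rank): (11,G4,1), (12,G1,2.5), (12,G2,2.5), (13,G1,4.5), (13,G4,4.5), (14,G4,6), (16,G1,7), (19,G1,8.5), (19,G2,8.5), (21,G3,10), (22,G1,11.5), (22,G3,11.5), (26,G3,13), (28,G4,14), (30,G2,15)
Step 2: Sum ranks within each group.
R_1 = 34 (n_1 = 5)
R_2 = 26 (n_2 = 3)
R_3 = 34.5 (n_3 = 3)
R_4 = 25.5 (n_4 = 4)
Step 3: H = 12/(N(N+1)) * sum(R_i^2/n_i) - 3(N+1)
     = 12/(15*16) * (34^2/5 + 26^2/3 + 34.5^2/3 + 25.5^2/4) - 3*16
     = 0.050000 * 1015.85 - 48
     = 2.792292.
Step 4: Ties present; correction factor C = 1 - 24/(15^3 - 15) = 0.992857. Corrected H = 2.792292 / 0.992857 = 2.812380.
Step 5: Under H0, H ~ chi^2(3); p-value = 0.421466.
Step 6: alpha = 0.05. fail to reject H0.

H = 2.8124, df = 3, p = 0.421466, fail to reject H0.


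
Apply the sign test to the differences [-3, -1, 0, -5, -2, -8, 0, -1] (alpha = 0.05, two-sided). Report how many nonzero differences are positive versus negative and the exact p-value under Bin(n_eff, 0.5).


Step 1: Discard zero differences. Original n = 8; n_eff = number of nonzero differences = 6.
Nonzero differences (with sign): -3, -1, -5, -2, -8, -1
Step 2: Count signs: positive = 0, negative = 6.
Step 3: Under H0: P(positive) = 0.5, so the number of positives S ~ Bin(6, 0.5).
Step 4: Two-sided exact p-value = sum of Bin(6,0.5) probabilities at or below the observed probability = 0.031250.
Step 5: alpha = 0.05. reject H0.

n_eff = 6, pos = 0, neg = 6, p = 0.031250, reject H0.


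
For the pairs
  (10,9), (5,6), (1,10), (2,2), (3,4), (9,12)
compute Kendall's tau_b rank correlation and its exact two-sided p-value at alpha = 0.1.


Step 1: Enumerate the 15 unordered pairs (i,j) with i<j and classify each by sign(x_j-x_i) * sign(y_j-y_i).
  (1,2):dx=-5,dy=-3->C; (1,3):dx=-9,dy=+1->D; (1,4):dx=-8,dy=-7->C; (1,5):dx=-7,dy=-5->C
  (1,6):dx=-1,dy=+3->D; (2,3):dx=-4,dy=+4->D; (2,4):dx=-3,dy=-4->C; (2,5):dx=-2,dy=-2->C
  (2,6):dx=+4,dy=+6->C; (3,4):dx=+1,dy=-8->D; (3,5):dx=+2,dy=-6->D; (3,6):dx=+8,dy=+2->C
  (4,5):dx=+1,dy=+2->C; (4,6):dx=+7,dy=+10->C; (5,6):dx=+6,dy=+8->C
Step 2: C = 10, D = 5, total pairs = 15.
Step 3: tau = (C - D)/(n(n-1)/2) = (10 - 5)/15 = 0.333333.
Step 4: Exact two-sided p-value (enumerate n! = 720 permutations of y under H0): p = 0.469444.
Step 5: alpha = 0.1. fail to reject H0.

tau_b = 0.3333 (C=10, D=5), p = 0.469444, fail to reject H0.


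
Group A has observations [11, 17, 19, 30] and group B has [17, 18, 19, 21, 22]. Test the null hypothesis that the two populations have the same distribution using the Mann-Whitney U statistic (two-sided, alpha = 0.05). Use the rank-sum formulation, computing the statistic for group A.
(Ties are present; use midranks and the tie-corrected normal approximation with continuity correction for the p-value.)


Step 1: Combine and sort all 9 observations; assign midranks.
sorted (value, group): (11,X), (17,X), (17,Y), (18,Y), (19,X), (19,Y), (21,Y), (22,Y), (30,X)
ranks: 11->1, 17->2.5, 17->2.5, 18->4, 19->5.5, 19->5.5, 21->7, 22->8, 30->9
Step 2: Rank sum for X: R1 = 1 + 2.5 + 5.5 + 9 = 18.
Step 3: U_X = R1 - n1(n1+1)/2 = 18 - 4*5/2 = 18 - 10 = 8.
       U_Y = n1*n2 - U_X = 20 - 8 = 12.
Step 4: Ties are present, so use the tie-corrected normal approximation (with continuity correction) for the p-value.
Step 5: p-value = 0.710992; compare to alpha = 0.05. fail to reject H0.

U_X = 8, p = 0.710992, fail to reject H0 at alpha = 0.05.


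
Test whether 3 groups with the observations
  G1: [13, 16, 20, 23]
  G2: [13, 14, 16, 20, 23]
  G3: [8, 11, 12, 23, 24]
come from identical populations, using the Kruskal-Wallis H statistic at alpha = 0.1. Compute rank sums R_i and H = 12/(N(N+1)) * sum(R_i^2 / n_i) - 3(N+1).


Step 1: Combine all N = 14 observations and assign midranks.
sorted (value, group, rank): (8,G3,1), (11,G3,2), (12,G3,3), (13,G1,4.5), (13,G2,4.5), (14,G2,6), (16,G1,7.5), (16,G2,7.5), (20,G1,9.5), (20,G2,9.5), (23,G1,12), (23,G2,12), (23,G3,12), (24,G3,14)
Step 2: Sum ranks within each group.
R_1 = 33.5 (n_1 = 4)
R_2 = 39.5 (n_2 = 5)
R_3 = 32 (n_3 = 5)
Step 3: H = 12/(N(N+1)) * sum(R_i^2/n_i) - 3(N+1)
     = 12/(14*15) * (33.5^2/4 + 39.5^2/5 + 32^2/5) - 3*15
     = 0.057143 * 797.413 - 45
     = 0.566429.
Step 4: Ties present; correction factor C = 1 - 42/(14^3 - 14) = 0.984615. Corrected H = 0.566429 / 0.984615 = 0.575279.
Step 5: Under H0, H ~ chi^2(2); p-value = 0.750032.
Step 6: alpha = 0.1. fail to reject H0.

H = 0.5753, df = 2, p = 0.750032, fail to reject H0.


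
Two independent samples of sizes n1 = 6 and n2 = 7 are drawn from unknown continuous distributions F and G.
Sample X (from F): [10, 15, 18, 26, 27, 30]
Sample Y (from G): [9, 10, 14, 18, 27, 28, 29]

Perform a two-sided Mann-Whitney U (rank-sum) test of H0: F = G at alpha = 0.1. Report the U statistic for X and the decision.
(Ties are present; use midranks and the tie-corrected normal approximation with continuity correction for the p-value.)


Step 1: Combine and sort all 13 observations; assign midranks.
sorted (value, group): (9,Y), (10,X), (10,Y), (14,Y), (15,X), (18,X), (18,Y), (26,X), (27,X), (27,Y), (28,Y), (29,Y), (30,X)
ranks: 9->1, 10->2.5, 10->2.5, 14->4, 15->5, 18->6.5, 18->6.5, 26->8, 27->9.5, 27->9.5, 28->11, 29->12, 30->13
Step 2: Rank sum for X: R1 = 2.5 + 5 + 6.5 + 8 + 9.5 + 13 = 44.5.
Step 3: U_X = R1 - n1(n1+1)/2 = 44.5 - 6*7/2 = 44.5 - 21 = 23.5.
       U_Y = n1*n2 - U_X = 42 - 23.5 = 18.5.
Step 4: Ties are present, so use the tie-corrected normal approximation (with continuity correction) for the p-value.
Step 5: p-value = 0.774190; compare to alpha = 0.1. fail to reject H0.

U_X = 23.5, p = 0.774190, fail to reject H0 at alpha = 0.1.
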